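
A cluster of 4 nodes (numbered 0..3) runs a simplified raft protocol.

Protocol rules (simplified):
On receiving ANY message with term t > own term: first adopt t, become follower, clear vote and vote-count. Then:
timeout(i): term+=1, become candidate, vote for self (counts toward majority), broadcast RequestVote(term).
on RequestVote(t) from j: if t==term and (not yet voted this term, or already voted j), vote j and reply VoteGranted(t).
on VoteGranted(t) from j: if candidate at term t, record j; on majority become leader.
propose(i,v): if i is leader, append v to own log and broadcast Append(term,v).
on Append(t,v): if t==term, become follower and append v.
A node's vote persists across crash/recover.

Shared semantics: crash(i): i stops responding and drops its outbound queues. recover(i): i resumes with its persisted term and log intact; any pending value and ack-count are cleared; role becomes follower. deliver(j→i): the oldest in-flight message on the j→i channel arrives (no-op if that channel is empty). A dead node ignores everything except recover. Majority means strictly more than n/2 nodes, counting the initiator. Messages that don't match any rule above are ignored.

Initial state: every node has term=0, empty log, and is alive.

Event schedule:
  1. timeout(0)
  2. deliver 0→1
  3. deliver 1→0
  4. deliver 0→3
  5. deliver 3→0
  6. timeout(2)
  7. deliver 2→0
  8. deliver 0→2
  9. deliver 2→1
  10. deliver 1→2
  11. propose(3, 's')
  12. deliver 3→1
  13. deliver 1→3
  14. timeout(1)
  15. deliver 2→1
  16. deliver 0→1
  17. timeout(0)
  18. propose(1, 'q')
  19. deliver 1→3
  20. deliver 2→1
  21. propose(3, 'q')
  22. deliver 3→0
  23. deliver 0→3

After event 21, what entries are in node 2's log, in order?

empty

1. timeout(0):  <0:cand t1 ->
2. deliver 0→1:  <1:foll t1 ->
3. deliver 1→0:  nop
4. deliver 0→3:  <3:foll t1 ->
5. deliver 3→0:  <0:lead t1 ->
6. timeout(2):  <2:cand t1 ->
7. deliver 2→0:  nop
8. deliver 0→2:  nop
9. deliver 2→1:  nop
10. deliver 1→2:  nop
11. propose(3,'s'):  nop
12. deliver 3→1:  nop
13. deliver 1→3:  nop
14. timeout(1):  <1:cand t2 ->
15. deliver 2→1:  nop
16. deliver 0→1:  nop
17. timeout(0):  <0:cand t2 ->
18. propose(1,'q'):  nop
19. deliver 1→3:  <3:foll t2 ->
20. deliver 2→1:  nop
21. propose(3,'q'):  nop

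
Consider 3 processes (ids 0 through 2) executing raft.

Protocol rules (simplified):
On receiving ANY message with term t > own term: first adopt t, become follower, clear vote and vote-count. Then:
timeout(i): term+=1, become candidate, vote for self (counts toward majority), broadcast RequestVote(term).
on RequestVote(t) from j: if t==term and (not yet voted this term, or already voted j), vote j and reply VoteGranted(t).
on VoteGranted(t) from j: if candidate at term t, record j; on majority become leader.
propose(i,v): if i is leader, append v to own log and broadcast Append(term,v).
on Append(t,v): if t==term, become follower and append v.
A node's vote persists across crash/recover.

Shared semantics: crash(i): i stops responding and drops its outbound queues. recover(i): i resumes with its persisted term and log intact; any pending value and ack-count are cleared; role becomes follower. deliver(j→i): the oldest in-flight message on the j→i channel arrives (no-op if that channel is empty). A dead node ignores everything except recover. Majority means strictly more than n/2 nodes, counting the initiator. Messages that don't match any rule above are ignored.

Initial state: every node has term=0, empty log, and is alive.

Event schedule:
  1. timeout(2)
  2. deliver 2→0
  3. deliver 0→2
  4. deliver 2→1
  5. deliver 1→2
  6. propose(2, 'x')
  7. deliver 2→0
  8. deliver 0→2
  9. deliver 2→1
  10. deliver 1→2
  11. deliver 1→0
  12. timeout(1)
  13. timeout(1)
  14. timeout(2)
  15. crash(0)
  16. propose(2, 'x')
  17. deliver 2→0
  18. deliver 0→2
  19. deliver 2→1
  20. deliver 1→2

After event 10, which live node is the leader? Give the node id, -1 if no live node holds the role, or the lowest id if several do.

step 1 timeout(2): 2={cand,t=1,log=-}
step 2 deliver 2→0: 0={foll,t=1,log=-}
step 3 deliver 0→2: 2={lead,t=1,log=-}
step 4 deliver 2→1: 1={foll,t=1,log=-}
step 5 deliver 1→2: —
step 6 propose(2,'x'): 2={lead,t=1,log=x}
step 7 deliver 2→0: 0={foll,t=1,log=x}
step 8 deliver 0→2: —
step 9 deliver 2→1: 1={foll,t=1,log=x}
step 10 deliver 1→2: —

2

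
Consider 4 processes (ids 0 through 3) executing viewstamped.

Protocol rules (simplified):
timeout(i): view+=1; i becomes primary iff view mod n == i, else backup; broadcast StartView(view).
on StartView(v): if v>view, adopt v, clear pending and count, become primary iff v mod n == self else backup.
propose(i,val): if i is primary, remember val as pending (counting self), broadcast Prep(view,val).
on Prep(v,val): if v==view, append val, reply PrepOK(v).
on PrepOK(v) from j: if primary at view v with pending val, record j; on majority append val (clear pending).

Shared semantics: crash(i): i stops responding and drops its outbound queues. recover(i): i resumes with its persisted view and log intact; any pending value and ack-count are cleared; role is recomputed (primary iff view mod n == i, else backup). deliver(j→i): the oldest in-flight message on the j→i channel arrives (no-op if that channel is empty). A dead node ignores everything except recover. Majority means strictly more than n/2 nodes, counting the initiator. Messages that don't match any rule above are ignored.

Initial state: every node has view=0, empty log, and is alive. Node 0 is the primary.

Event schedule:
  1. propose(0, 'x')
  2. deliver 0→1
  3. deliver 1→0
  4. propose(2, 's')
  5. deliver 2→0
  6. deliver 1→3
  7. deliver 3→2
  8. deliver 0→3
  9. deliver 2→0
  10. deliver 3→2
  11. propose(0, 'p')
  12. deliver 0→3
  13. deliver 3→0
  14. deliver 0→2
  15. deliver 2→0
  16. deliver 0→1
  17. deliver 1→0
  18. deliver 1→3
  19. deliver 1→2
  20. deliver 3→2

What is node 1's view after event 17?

[1] propose(0,'x') → ∅
[2] deliver 0→1 → N1(back v0 [x])
[3] deliver 1→0 → ∅
[4] propose(2,'s') → ∅
[5] deliver 2→0 → ∅
[6] deliver 1→3 → ∅
[7] deliver 3→2 → ∅
[8] deliver 0→3 → N3(back v0 [x])
[9] deliver 2→0 → ∅
[10] deliver 3→2 → ∅
[11] propose(0,'p') → ∅
[12] deliver 0→3 → N3(back v0 [x,p])
[13] deliver 3→0 → ∅
[14] deliver 0→2 → N2(back v0 [x])
[15] deliver 2→0 → N0(prim v0 [p])
[16] deliver 0→1 → N1(back v0 [x,p])
[17] deliver 1→0 → ∅

0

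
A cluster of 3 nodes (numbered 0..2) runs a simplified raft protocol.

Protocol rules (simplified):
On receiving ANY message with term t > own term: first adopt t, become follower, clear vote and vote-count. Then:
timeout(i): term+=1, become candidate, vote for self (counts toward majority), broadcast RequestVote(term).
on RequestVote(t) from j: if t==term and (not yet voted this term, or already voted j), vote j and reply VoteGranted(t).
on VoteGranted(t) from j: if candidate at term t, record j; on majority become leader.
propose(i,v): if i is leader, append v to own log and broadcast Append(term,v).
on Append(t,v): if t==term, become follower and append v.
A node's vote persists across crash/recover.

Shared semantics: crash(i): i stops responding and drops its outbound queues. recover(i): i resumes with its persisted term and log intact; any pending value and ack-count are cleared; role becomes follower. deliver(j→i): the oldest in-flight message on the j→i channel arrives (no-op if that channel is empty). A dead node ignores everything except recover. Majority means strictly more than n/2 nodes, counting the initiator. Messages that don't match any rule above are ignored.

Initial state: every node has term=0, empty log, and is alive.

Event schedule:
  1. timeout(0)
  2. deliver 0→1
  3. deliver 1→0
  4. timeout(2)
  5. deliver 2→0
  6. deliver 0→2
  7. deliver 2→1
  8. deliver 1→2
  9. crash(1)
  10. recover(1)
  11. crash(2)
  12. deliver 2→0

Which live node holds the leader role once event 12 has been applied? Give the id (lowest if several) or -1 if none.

1. timeout(0):  <0:cand t1 ->
2. deliver 0→1:  <1:foll t1 ->
3. deliver 1→0:  <0:lead t1 ->
4. timeout(2):  <2:cand t1 ->
5. deliver 2→0:  nop
6. deliver 0→2:  nop
7. deliver 2→1:  nop
8. deliver 1→2:  nop
9. crash(1):  <1:✗foll t1 ->
10. recover(1):  <1:foll t1 ->
11. crash(2):  <2:✗cand t1 ->
12. deliver 2→0:  nop

0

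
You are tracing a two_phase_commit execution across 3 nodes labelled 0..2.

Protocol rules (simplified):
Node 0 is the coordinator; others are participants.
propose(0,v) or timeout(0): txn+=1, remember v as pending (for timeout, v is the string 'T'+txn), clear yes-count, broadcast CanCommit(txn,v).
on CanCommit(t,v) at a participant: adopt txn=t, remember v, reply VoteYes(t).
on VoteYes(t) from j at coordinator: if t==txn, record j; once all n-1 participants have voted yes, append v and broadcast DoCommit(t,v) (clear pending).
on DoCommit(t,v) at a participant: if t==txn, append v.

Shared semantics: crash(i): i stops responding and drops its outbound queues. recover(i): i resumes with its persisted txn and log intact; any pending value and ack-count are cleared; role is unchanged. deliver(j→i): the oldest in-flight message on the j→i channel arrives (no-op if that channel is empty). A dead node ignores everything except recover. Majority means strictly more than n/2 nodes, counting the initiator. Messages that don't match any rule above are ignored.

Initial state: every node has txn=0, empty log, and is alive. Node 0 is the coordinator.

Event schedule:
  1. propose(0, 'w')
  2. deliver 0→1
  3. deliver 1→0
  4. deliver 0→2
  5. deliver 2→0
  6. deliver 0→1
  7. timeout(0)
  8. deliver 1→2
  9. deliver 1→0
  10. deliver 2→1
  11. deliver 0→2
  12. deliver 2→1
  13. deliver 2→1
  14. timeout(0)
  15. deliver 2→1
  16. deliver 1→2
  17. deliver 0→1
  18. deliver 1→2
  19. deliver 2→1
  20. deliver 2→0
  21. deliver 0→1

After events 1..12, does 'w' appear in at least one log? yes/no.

yes

[1] propose(0,'w') → N0(coor t1 [-])
[2] deliver 0→1 → N1(part t1 [-])
[3] deliver 1→0 → ∅
[4] deliver 0→2 → N2(part t1 [-])
[5] deliver 2→0 → N0(coor t1 [w])
[6] deliver 0→1 → N1(part t1 [w])
[7] timeout(0) → N0(coor t2 [w])
[8] deliver 1→2 → ∅
[9] deliver 1→0 → ∅
[10] deliver 2→1 → ∅
[11] deliver 0→2 → N2(part t1 [w])
[12] deliver 2→1 → ∅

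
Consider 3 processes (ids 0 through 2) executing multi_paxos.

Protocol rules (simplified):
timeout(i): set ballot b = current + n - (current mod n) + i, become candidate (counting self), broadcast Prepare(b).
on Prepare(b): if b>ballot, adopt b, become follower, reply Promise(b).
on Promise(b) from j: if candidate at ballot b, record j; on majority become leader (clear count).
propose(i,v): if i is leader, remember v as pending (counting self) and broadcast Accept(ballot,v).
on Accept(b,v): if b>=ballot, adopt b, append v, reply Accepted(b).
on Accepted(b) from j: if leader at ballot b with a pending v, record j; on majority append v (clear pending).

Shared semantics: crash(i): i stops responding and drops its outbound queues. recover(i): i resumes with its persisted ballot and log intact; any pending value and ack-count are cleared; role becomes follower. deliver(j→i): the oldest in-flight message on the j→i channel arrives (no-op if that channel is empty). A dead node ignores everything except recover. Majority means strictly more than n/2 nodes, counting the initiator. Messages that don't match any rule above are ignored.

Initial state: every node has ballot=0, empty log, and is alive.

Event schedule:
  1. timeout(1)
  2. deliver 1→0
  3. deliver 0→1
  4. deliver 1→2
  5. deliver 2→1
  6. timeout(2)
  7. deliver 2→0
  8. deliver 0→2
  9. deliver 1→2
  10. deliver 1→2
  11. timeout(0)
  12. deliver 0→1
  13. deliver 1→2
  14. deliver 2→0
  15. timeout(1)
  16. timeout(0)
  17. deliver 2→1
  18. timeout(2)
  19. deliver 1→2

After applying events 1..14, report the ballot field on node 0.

step 1 timeout(1): 1={cand,b=4,log=-}
step 2 deliver 1→0: 0={foll,b=4,log=-}
step 3 deliver 0→1: 1={lead,b=4,log=-}
step 4 deliver 1→2: 2={foll,b=4,log=-}
step 5 deliver 2→1: —
step 6 timeout(2): 2={cand,b=8,log=-}
step 7 deliver 2→0: 0={foll,b=8,log=-}
step 8 deliver 0→2: 2={lead,b=8,log=-}
step 9 deliver 1→2: —
step 10 deliver 1→2: —
step 11 timeout(0): 0={cand,b=9,log=-}
step 12 deliver 0→1: 1={foll,b=9,log=-}
step 13 deliver 1→2: —
step 14 deliver 2→0: —

9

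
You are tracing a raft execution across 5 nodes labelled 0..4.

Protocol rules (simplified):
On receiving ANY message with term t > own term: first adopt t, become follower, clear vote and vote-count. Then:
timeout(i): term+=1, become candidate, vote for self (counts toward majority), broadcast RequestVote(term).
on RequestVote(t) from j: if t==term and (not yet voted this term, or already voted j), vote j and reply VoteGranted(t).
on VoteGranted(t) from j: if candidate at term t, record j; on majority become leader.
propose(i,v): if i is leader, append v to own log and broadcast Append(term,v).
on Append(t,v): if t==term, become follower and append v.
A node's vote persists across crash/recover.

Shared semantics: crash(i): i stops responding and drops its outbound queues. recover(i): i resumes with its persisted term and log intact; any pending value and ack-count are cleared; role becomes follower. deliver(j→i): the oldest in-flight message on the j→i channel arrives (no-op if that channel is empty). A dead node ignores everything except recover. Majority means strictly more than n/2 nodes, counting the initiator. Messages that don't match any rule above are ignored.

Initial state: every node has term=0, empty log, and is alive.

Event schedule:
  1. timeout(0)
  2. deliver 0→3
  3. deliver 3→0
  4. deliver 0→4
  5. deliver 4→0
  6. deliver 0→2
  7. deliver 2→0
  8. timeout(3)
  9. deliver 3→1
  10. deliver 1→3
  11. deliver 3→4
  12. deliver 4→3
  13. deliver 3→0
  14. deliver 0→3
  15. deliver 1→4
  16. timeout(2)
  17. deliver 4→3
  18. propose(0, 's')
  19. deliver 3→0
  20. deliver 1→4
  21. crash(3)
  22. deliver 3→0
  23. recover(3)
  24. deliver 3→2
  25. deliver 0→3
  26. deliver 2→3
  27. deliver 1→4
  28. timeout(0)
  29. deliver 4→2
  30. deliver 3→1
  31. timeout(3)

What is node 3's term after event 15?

2

e1 timeout(0): 0[cand,t=1,-]
e2 deliver 0→3: 3[foll,t=1,-]
e3 deliver 3→0: ·
e4 deliver 0→4: 4[foll,t=1,-]
e5 deliver 4→0: 0[lead,t=1,-]
e6 deliver 0→2: 2[foll,t=1,-]
e7 deliver 2→0: ·
e8 timeout(3): 3[cand,t=2,-]
e9 deliver 3→1: 1[foll,t=2,-]
e10 deliver 1→3: ·
e11 deliver 3→4: 4[foll,t=2,-]
e12 deliver 4→3: 3[lead,t=2,-]
e13 deliver 3→0: 0[foll,t=2,-]
e14 deliver 0→3: ·
e15 deliver 1→4: ·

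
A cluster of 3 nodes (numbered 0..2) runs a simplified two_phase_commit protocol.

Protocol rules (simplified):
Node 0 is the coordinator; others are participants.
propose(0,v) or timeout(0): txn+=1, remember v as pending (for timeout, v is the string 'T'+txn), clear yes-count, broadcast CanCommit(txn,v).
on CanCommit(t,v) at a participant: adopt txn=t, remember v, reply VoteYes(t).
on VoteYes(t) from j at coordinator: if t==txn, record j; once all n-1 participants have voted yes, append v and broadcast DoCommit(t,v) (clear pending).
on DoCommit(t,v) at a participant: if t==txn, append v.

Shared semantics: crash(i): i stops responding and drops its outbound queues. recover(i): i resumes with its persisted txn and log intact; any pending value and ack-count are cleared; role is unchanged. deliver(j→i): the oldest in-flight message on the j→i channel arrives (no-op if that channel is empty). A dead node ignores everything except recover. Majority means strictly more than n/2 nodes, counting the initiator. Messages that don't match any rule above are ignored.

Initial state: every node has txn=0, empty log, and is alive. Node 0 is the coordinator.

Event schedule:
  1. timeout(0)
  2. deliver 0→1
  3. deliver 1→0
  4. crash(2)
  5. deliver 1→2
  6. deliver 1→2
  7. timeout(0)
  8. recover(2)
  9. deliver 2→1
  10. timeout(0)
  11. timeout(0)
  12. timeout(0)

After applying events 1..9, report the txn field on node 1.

step 1 timeout(0): 0={coor,t=1,log=-}
step 2 deliver 0→1: 1={part,t=1,log=-}
step 3 deliver 1→0: —
step 4 crash(2): 2={✗part,t=0,log=-}
step 5 deliver 1→2: —
step 6 deliver 1→2: —
step 7 timeout(0): 0={coor,t=2,log=-}
step 8 recover(2): 2={part,t=0,log=-}
step 9 deliver 2→1: —

1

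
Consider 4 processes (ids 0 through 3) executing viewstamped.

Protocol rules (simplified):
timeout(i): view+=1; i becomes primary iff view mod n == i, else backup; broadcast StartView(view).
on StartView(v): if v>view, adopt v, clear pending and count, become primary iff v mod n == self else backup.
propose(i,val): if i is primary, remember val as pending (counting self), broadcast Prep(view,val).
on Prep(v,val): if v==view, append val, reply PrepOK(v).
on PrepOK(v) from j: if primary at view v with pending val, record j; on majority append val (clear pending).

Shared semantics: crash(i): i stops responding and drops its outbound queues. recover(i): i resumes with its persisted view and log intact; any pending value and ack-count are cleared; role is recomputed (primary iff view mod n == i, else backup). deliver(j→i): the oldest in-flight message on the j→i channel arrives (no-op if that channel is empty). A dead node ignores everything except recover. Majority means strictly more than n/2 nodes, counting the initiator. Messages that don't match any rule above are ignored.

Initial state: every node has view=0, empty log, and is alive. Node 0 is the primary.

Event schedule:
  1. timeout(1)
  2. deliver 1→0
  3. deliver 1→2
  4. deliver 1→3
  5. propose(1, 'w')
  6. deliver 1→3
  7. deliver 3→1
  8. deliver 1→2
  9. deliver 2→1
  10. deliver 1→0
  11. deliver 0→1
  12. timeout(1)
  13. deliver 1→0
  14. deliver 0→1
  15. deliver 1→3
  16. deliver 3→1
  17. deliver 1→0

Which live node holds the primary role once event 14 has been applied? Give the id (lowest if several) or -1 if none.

e1 timeout(1): 1[prim,v=1,-]
e2 deliver 1→0: 0[back,v=1,-]
e3 deliver 1→2: 2[back,v=1,-]
e4 deliver 1→3: 3[back,v=1,-]
e5 propose(1,'w'): ·
e6 deliver 1→3: 3[back,v=1,w]
e7 deliver 3→1: ·
e8 deliver 1→2: 2[back,v=1,w]
e9 deliver 2→1: 1[prim,v=1,w]
e10 deliver 1→0: 0[back,v=1,w]
e11 deliver 0→1: ·
e12 timeout(1): 1[back,v=2,w]
e13 deliver 1→0: 0[back,v=2,w]
e14 deliver 0→1: ·

-1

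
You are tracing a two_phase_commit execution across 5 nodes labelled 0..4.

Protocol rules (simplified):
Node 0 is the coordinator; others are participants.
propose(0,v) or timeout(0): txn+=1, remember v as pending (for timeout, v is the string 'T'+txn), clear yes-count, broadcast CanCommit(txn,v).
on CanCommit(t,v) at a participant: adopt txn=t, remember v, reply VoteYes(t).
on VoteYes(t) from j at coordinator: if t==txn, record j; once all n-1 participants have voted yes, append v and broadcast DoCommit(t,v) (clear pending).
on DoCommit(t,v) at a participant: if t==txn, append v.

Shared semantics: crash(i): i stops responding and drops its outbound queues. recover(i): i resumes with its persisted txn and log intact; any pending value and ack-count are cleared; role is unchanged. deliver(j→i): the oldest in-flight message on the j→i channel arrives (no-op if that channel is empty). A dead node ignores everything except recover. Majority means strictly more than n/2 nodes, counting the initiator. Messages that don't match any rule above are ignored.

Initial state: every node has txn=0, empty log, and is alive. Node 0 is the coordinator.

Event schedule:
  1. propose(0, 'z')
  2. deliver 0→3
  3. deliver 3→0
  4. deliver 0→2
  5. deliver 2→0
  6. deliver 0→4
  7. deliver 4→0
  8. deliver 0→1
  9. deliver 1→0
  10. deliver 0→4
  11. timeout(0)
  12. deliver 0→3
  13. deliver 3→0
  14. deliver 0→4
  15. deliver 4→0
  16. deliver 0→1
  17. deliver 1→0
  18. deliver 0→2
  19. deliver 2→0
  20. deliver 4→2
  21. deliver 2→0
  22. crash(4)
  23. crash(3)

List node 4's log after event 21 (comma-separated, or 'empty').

after 1 — propose(0,'z'): n0:coor/t1/[-]
after 2 — deliver 0→3: n3:part/t1/[-]
after 3 — deliver 3→0: ·
after 4 — deliver 0→2: n2:part/t1/[-]
after 5 — deliver 2→0: ·
after 6 — deliver 0→4: n4:part/t1/[-]
after 7 — deliver 4→0: ·
after 8 — deliver 0→1: n1:part/t1/[-]
after 9 — deliver 1→0: n0:coor/t1/[z]
after 10 — deliver 0→4: n4:part/t1/[z]
after 11 — timeout(0): n0:coor/t2/[z]
after 12 — deliver 0→3: n3:part/t1/[z]
after 13 — deliver 3→0: ·
after 14 — deliver 0→4: n4:part/t2/[z]
after 15 — deliver 4→0: ·
after 16 — deliver 0→1: n1:part/t1/[z]
after 17 — deliver 1→0: ·
after 18 — deliver 0→2: n2:part/t1/[z]
after 19 — deliver 2→0: ·
after 20 — deliver 4→2: ·
after 21 — deliver 2→0: ·

z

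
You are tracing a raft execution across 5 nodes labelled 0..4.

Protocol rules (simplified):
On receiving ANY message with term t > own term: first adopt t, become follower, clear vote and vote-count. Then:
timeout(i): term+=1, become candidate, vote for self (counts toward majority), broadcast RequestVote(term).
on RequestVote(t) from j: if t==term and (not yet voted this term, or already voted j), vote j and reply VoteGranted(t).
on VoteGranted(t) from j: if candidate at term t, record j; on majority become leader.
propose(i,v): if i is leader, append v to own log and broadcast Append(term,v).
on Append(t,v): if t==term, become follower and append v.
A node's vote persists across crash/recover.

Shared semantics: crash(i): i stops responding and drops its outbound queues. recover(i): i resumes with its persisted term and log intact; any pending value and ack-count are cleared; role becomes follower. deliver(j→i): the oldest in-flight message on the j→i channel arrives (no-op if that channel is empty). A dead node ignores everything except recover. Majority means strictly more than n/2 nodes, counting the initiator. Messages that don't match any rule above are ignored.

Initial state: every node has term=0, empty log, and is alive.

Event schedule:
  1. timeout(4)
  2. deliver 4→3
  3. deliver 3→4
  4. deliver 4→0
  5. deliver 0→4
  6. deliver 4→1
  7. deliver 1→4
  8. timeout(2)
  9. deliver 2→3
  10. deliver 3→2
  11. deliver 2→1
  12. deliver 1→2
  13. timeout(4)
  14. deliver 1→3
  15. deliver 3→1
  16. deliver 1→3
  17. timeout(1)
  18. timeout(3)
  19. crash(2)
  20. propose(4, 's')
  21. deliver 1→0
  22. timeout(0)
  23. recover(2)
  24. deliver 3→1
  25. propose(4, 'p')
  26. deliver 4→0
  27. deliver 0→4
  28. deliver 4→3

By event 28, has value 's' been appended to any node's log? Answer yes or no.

step 1 timeout(4): 4={cand,t=1,log=-}
step 2 deliver 4→3: 3={foll,t=1,log=-}
step 3 deliver 3→4: —
step 4 deliver 4→0: 0={foll,t=1,log=-}
step 5 deliver 0→4: 4={lead,t=1,log=-}
step 6 deliver 4→1: 1={foll,t=1,log=-}
step 7 deliver 1→4: —
step 8 timeout(2): 2={cand,t=1,log=-}
step 9 deliver 2→3: —
step 10 deliver 3→2: —
step 11 deliver 2→1: —
step 12 deliver 1→2: —
step 13 timeout(4): 4={cand,t=2,log=-}
step 14 deliver 1→3: —
step 15 deliver 3→1: —
step 16 deliver 1→3: —
step 17 timeout(1): 1={cand,t=2,log=-}
step 18 timeout(3): 3={cand,t=2,log=-}
step 19 crash(2): 2={✗cand,t=1,log=-}
step 20 propose(4,'s'): —
step 21 deliver 1→0: 0={foll,t=2,log=-}
step 22 timeout(0): 0={cand,t=3,log=-}
step 23 recover(2): 2={foll,t=1,log=-}
step 24 deliver 3→1: —
step 25 propose(4,'p'): —
step 26 deliver 4→0: —
step 27 deliver 0→4: 4={foll,t=3,log=-}
step 28 deliver 4→3: —

no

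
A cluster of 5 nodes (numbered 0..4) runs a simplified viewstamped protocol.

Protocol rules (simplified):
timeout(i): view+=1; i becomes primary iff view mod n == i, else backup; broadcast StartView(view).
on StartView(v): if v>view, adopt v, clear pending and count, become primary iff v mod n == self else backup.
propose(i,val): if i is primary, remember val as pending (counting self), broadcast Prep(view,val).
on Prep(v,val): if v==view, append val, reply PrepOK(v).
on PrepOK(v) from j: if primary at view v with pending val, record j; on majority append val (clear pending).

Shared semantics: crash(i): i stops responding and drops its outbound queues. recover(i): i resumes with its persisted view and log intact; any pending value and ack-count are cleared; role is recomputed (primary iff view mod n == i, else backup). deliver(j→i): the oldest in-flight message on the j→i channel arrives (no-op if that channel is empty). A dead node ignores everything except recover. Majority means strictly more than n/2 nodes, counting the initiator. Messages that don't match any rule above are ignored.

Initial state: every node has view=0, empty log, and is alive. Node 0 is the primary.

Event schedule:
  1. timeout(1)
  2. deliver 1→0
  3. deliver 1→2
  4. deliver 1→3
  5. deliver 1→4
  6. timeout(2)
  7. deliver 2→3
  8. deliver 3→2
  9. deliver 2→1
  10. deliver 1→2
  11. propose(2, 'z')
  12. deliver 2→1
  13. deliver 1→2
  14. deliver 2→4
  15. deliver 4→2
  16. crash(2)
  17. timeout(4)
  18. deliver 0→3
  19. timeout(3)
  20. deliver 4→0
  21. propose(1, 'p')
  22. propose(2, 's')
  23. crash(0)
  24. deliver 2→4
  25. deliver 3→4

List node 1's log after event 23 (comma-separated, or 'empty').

z

step 1 timeout(1): 1={prim,v=1,log=-}
step 2 deliver 1→0: 0={back,v=1,log=-}
step 3 deliver 1→2: 2={back,v=1,log=-}
step 4 deliver 1→3: 3={back,v=1,log=-}
step 5 deliver 1→4: 4={back,v=1,log=-}
step 6 timeout(2): 2={prim,v=2,log=-}
step 7 deliver 2→3: 3={back,v=2,log=-}
step 8 deliver 3→2: —
step 9 deliver 2→1: 1={back,v=2,log=-}
step 10 deliver 1→2: —
step 11 propose(2,'z'): —
step 12 deliver 2→1: 1={back,v=2,log=z}
step 13 deliver 1→2: —
step 14 deliver 2→4: 4={back,v=2,log=-}
step 15 deliver 4→2: —
step 16 crash(2): 2={✗prim,v=2,log=-}
step 17 timeout(4): 4={back,v=3,log=-}
step 18 deliver 0→3: —
step 19 timeout(3): 3={prim,v=3,log=-}
step 20 deliver 4→0: 0={back,v=3,log=-}
step 21 propose(1,'p'): —
step 22 propose(2,'s'): —
step 23 crash(0): 0={✗back,v=3,log=-}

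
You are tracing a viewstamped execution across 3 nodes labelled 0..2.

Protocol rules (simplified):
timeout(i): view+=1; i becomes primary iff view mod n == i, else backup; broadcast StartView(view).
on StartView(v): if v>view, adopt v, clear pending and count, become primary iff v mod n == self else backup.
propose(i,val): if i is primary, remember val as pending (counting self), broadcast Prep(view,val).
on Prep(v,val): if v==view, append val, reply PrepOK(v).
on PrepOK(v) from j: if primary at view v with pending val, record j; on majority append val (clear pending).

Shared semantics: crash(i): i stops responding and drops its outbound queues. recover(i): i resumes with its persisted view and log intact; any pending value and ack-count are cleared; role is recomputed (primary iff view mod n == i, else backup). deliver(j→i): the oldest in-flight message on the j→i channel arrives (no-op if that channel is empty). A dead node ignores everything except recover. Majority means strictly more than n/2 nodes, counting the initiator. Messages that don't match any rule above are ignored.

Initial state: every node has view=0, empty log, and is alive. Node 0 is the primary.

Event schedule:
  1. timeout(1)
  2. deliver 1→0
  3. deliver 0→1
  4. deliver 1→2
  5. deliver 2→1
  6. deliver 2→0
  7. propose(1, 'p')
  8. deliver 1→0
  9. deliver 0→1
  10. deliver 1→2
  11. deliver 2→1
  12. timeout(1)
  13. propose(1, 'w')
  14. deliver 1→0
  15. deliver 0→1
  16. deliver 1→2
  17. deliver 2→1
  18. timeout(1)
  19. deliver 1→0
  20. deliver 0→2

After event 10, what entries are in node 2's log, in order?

p

e1 timeout(1): 1[prim,v=1,-]
e2 deliver 1→0: 0[back,v=1,-]
e3 deliver 0→1: ·
e4 deliver 1→2: 2[back,v=1,-]
e5 deliver 2→1: ·
e6 deliver 2→0: ·
e7 propose(1,'p'): ·
e8 deliver 1→0: 0[back,v=1,p]
e9 deliver 0→1: 1[prim,v=1,p]
e10 deliver 1→2: 2[back,v=1,p]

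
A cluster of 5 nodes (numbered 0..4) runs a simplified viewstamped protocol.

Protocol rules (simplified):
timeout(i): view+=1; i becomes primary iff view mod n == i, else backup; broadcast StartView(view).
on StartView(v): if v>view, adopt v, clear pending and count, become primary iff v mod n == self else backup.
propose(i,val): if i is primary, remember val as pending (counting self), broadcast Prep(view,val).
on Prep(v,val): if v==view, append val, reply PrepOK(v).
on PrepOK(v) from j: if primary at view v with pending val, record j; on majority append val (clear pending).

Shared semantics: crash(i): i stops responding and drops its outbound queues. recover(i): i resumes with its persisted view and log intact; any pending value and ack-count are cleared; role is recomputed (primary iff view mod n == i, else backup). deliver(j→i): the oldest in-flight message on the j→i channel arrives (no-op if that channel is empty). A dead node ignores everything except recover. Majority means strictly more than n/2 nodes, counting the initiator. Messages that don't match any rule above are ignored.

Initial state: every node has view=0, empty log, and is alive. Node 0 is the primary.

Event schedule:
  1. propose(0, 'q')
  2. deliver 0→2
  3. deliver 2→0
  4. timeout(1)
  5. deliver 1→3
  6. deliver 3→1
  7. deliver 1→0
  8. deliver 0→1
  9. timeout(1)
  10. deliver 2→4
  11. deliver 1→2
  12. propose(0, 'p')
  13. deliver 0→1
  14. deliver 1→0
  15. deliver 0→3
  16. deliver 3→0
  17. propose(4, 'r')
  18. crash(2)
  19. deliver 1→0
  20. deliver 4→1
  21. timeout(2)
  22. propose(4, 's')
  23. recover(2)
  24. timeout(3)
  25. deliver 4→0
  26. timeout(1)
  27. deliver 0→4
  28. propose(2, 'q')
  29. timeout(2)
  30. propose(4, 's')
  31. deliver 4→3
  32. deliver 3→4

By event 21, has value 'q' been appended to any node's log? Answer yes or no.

[1] propose(0,'q') → ∅
[2] deliver 0→2 → N2(back v0 [q])
[3] deliver 2→0 → ∅
[4] timeout(1) → N1(prim v1 [-])
[5] deliver 1→3 → N3(back v1 [-])
[6] deliver 3→1 → ∅
[7] deliver 1→0 → N0(back v1 [-])
[8] deliver 0→1 → ∅
[9] timeout(1) → N1(back v2 [-])
[10] deliver 2→4 → ∅
[11] deliver 1→2 → N2(back v1 [q])
[12] propose(0,'p') → ∅
[13] deliver 0→1 → ∅
[14] deliver 1→0 → N0(back v2 [-])
[15] deliver 0→3 → ∅
[16] deliver 3→0 → ∅
[17] propose(4,'r') → ∅
[18] crash(2) → N2(✗back v1 [q])
[19] deliver 1→0 → ∅
[20] deliver 4→1 → ∅
[21] timeout(2) → ∅

yes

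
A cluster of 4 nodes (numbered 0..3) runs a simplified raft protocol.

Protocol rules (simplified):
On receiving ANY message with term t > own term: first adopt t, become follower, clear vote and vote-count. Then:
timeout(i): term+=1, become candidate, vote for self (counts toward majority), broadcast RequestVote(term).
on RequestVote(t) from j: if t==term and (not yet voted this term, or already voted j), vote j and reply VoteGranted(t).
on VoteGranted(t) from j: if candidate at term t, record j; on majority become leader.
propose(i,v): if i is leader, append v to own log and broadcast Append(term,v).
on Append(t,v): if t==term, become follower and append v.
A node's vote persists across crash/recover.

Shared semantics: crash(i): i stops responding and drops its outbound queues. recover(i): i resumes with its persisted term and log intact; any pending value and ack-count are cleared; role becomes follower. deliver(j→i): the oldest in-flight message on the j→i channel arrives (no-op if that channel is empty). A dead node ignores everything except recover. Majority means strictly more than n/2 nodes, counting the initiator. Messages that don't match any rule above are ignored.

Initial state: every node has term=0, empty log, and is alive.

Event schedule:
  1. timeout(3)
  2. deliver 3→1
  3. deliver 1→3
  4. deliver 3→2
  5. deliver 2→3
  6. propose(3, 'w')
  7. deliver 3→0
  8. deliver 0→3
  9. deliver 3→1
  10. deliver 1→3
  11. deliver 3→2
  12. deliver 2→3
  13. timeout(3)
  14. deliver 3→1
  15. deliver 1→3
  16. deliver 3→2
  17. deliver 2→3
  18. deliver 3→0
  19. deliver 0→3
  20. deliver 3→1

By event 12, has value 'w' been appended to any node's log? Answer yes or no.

1. timeout(3):  <3:cand t1 ->
2. deliver 3→1:  <1:foll t1 ->
3. deliver 1→3:  nop
4. deliver 3→2:  <2:foll t1 ->
5. deliver 2→3:  <3:lead t1 ->
6. propose(3,'w'):  <3:lead t1 w>
7. deliver 3→0:  <0:foll t1 ->
8. deliver 0→3:  nop
9. deliver 3→1:  <1:foll t1 w>
10. deliver 1→3:  nop
11. deliver 3→2:  <2:foll t1 w>
12. deliver 2→3:  nop

yes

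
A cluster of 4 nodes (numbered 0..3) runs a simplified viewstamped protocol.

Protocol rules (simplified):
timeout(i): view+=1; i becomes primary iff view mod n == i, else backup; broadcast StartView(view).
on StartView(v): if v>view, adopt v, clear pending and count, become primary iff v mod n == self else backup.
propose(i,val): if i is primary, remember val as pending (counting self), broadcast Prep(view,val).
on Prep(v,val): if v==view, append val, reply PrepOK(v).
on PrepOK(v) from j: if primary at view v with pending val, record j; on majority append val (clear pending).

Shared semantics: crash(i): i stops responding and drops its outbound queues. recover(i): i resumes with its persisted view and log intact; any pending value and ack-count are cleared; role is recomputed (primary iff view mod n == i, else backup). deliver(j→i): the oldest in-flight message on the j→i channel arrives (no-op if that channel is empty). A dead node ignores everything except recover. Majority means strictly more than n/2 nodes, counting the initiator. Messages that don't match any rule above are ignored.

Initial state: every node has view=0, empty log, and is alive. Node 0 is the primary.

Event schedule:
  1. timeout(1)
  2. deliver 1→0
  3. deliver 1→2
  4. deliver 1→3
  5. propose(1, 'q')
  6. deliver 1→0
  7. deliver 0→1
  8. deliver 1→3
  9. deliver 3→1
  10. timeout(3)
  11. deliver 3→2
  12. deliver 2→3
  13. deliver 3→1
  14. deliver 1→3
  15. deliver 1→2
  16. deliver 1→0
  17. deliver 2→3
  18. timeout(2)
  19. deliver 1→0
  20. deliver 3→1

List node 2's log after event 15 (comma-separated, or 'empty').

empty

e1 timeout(1): 1[prim,v=1,-]
e2 deliver 1→0: 0[back,v=1,-]
e3 deliver 1→2: 2[back,v=1,-]
e4 deliver 1→3: 3[back,v=1,-]
e5 propose(1,'q'): ·
e6 deliver 1→0: 0[back,v=1,q]
e7 deliver 0→1: ·
e8 deliver 1→3: 3[back,v=1,q]
e9 deliver 3→1: 1[prim,v=1,q]
e10 timeout(3): 3[back,v=2,q]
e11 deliver 3→2: 2[prim,v=2,-]
e12 deliver 2→3: ·
e13 deliver 3→1: 1[back,v=2,q]
e14 deliver 1→3: ·
e15 deliver 1→2: ·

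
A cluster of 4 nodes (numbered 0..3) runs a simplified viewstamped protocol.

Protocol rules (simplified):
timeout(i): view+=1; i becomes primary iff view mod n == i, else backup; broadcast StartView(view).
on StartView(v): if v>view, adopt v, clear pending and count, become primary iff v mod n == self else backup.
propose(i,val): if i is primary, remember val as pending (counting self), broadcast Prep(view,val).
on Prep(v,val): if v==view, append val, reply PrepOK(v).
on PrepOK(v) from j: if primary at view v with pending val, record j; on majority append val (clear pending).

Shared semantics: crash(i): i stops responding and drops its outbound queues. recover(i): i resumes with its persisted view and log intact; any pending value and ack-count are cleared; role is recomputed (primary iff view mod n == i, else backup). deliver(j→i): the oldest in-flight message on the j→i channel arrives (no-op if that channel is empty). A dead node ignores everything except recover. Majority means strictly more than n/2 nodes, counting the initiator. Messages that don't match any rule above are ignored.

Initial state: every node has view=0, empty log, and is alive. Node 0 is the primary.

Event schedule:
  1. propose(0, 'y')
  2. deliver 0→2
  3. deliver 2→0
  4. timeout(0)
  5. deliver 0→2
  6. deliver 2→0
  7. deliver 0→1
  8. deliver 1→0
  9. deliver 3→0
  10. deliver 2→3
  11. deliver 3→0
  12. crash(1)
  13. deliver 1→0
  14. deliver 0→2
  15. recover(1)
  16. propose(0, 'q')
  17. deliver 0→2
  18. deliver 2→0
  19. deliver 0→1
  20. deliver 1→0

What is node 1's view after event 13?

[1] propose(0,'y') → ∅
[2] deliver 0→2 → N2(back v0 [y])
[3] deliver 2→0 → ∅
[4] timeout(0) → N0(back v1 [-])
[5] deliver 0→2 → N2(back v1 [y])
[6] deliver 2→0 → ∅
[7] deliver 0→1 → N1(back v0 [y])
[8] deliver 1→0 → ∅
[9] deliver 3→0 → ∅
[10] deliver 2→3 → ∅
[11] deliver 3→0 → ∅
[12] crash(1) → N1(✗back v0 [y])
[13] deliver 1→0 → ∅

0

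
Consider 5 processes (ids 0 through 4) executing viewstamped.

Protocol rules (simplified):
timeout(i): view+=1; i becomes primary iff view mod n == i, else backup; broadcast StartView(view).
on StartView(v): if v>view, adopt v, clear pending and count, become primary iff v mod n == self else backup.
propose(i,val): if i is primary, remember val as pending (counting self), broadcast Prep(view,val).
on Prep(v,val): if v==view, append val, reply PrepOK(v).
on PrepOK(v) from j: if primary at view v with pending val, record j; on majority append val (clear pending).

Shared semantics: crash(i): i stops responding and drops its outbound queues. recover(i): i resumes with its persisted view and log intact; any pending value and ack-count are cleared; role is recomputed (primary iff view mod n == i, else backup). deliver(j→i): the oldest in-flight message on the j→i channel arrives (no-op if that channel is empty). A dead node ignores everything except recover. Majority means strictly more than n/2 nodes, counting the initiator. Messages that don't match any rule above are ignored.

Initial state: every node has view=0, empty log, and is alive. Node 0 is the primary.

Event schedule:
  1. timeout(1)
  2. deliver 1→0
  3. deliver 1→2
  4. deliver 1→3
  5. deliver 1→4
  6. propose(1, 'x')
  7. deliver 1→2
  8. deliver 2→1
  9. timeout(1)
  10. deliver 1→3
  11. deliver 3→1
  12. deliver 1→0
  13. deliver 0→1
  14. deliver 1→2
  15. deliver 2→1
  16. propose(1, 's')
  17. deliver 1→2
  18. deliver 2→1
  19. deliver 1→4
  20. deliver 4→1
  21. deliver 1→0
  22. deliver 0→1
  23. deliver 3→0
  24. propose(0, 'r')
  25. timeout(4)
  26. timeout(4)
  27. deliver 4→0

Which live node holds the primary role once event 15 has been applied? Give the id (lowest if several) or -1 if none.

2

step 1 timeout(1): 1={prim,v=1,log=-}
step 2 deliver 1→0: 0={back,v=1,log=-}
step 3 deliver 1→2: 2={back,v=1,log=-}
step 4 deliver 1→3: 3={back,v=1,log=-}
step 5 deliver 1→4: 4={back,v=1,log=-}
step 6 propose(1,'x'): —
step 7 deliver 1→2: 2={back,v=1,log=x}
step 8 deliver 2→1: —
step 9 timeout(1): 1={back,v=2,log=-}
step 10 deliver 1→3: 3={back,v=1,log=x}
step 11 deliver 3→1: —
step 12 deliver 1→0: 0={back,v=1,log=x}
step 13 deliver 0→1: —
step 14 deliver 1→2: 2={prim,v=2,log=x}
step 15 deliver 2→1: —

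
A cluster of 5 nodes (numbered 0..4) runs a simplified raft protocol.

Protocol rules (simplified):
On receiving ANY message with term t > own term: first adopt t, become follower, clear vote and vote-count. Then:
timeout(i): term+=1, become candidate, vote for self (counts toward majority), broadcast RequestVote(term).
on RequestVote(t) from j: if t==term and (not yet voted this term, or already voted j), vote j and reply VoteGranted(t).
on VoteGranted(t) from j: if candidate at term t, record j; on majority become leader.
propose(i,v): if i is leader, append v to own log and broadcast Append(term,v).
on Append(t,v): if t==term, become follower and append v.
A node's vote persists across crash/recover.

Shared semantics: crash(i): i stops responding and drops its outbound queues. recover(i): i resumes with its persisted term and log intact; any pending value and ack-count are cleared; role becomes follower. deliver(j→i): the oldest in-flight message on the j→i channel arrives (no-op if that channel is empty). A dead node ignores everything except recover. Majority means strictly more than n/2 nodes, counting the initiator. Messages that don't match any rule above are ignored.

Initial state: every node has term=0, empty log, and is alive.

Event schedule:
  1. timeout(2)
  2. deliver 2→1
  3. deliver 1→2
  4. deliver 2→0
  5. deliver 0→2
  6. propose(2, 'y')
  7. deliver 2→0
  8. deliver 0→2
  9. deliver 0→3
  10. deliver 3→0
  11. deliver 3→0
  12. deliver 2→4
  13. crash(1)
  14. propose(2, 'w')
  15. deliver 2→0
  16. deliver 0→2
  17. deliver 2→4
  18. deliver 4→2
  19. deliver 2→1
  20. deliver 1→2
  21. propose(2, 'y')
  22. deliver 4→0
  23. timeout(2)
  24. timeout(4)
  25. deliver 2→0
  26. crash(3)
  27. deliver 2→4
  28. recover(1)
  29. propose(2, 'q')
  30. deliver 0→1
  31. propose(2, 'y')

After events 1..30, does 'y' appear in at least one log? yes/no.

yes

e1 timeout(2): 2[cand,t=1,-]
e2 deliver 2→1: 1[foll,t=1,-]
e3 deliver 1→2: ·
e4 deliver 2→0: 0[foll,t=1,-]
e5 deliver 0→2: 2[lead,t=1,-]
e6 propose(2,'y'): 2[lead,t=1,y]
e7 deliver 2→0: 0[foll,t=1,y]
e8 deliver 0→2: ·
e9 deliver 0→3: ·
e10 deliver 3→0: ·
e11 deliver 3→0: ·
e12 deliver 2→4: 4[foll,t=1,-]
e13 crash(1): 1[✗foll,t=1,-]
e14 propose(2,'w'): 2[lead,t=1,y,w]
e15 deliver 2→0: 0[foll,t=1,y,w]
e16 deliver 0→2: ·
e17 deliver 2→4: 4[foll,t=1,y]
e18 deliver 4→2: ·
e19 deliver 2→1: ·
e20 deliver 1→2: ·
e21 propose(2,'y'): 2[lead,t=1,y,w,y]
e22 deliver 4→0: ·
e23 timeout(2): 2[cand,t=2,y,w,y]
e24 timeout(4): 4[cand,t=2,y]
e25 deliver 2→0: 0[foll,t=1,y,w,y]
e26 crash(3): 3[✗foll,t=0,-]
e27 deliver 2→4: ·
e28 recover(1): 1[foll,t=1,-]
e29 propose(2,'q'): ·
e30 deliver 0→1: ·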